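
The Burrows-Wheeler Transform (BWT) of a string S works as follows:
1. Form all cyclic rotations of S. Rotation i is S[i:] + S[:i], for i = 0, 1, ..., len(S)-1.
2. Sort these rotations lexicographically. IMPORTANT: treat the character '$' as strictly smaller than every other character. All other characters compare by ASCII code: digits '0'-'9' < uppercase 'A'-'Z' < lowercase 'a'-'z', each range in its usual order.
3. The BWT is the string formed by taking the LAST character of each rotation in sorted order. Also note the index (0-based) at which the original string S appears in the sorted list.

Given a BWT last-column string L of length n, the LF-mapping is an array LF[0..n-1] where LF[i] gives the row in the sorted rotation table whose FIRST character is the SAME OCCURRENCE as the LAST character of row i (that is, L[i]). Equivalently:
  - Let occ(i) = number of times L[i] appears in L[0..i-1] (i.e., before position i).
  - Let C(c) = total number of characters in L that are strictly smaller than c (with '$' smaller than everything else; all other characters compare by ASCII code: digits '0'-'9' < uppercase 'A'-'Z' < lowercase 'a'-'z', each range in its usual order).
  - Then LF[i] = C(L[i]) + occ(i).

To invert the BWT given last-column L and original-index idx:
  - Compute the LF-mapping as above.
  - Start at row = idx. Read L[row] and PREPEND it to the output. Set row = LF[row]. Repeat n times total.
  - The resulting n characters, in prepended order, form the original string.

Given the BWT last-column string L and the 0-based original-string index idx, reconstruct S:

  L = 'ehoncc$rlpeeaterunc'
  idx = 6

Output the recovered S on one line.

Answer: elephantoccurrence$

Derivation:
LF mapping: 5 9 13 11 2 3 0 15 10 14 6 7 1 17 8 16 18 12 4
Walk LF starting at row 6, prepending L[row]:
  step 1: row=6, L[6]='$', prepend. Next row=LF[6]=0
  step 2: row=0, L[0]='e', prepend. Next row=LF[0]=5
  step 3: row=5, L[5]='c', prepend. Next row=LF[5]=3
  step 4: row=3, L[3]='n', prepend. Next row=LF[3]=11
  step 5: row=11, L[11]='e', prepend. Next row=LF[11]=7
  step 6: row=7, L[7]='r', prepend. Next row=LF[7]=15
  step 7: row=15, L[15]='r', prepend. Next row=LF[15]=16
  step 8: row=16, L[16]='u', prepend. Next row=LF[16]=18
  step 9: row=18, L[18]='c', prepend. Next row=LF[18]=4
  step 10: row=4, L[4]='c', prepend. Next row=LF[4]=2
  step 11: row=2, L[2]='o', prepend. Next row=LF[2]=13
  step 12: row=13, L[13]='t', prepend. Next row=LF[13]=17
  step 13: row=17, L[17]='n', prepend. Next row=LF[17]=12
  step 14: row=12, L[12]='a', prepend. Next row=LF[12]=1
  step 15: row=1, L[1]='h', prepend. Next row=LF[1]=9
  step 16: row=9, L[9]='p', prepend. Next row=LF[9]=14
  step 17: row=14, L[14]='e', prepend. Next row=LF[14]=8
  step 18: row=8, L[8]='l', prepend. Next row=LF[8]=10
  step 19: row=10, L[10]='e', prepend. Next row=LF[10]=6
Reversed output: elephantoccurrence$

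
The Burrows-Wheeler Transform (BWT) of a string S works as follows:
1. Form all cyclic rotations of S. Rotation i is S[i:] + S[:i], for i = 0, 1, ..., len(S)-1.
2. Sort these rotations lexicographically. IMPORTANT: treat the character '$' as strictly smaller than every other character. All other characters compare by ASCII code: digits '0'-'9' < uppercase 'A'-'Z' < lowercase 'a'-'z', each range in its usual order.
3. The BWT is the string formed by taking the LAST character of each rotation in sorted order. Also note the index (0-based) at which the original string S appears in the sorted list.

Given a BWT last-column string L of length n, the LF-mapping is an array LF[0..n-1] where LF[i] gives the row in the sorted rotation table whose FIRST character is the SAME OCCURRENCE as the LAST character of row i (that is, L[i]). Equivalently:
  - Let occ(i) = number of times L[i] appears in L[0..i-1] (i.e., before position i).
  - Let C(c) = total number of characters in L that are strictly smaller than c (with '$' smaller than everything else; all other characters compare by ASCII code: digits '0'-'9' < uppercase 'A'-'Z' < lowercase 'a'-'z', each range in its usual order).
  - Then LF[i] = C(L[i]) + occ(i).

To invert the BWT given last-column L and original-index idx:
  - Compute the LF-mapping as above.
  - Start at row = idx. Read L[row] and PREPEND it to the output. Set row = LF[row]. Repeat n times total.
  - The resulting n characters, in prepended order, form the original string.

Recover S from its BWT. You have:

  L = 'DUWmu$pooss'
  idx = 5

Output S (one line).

Answer: opossumWUD$

Derivation:
LF mapping: 1 2 3 4 10 0 7 5 6 8 9
Walk LF starting at row 5, prepending L[row]:
  step 1: row=5, L[5]='$', prepend. Next row=LF[5]=0
  step 2: row=0, L[0]='D', prepend. Next row=LF[0]=1
  step 3: row=1, L[1]='U', prepend. Next row=LF[1]=2
  step 4: row=2, L[2]='W', prepend. Next row=LF[2]=3
  step 5: row=3, L[3]='m', prepend. Next row=LF[3]=4
  step 6: row=4, L[4]='u', prepend. Next row=LF[4]=10
  step 7: row=10, L[10]='s', prepend. Next row=LF[10]=9
  step 8: row=9, L[9]='s', prepend. Next row=LF[9]=8
  step 9: row=8, L[8]='o', prepend. Next row=LF[8]=6
  step 10: row=6, L[6]='p', prepend. Next row=LF[6]=7
  step 11: row=7, L[7]='o', prepend. Next row=LF[7]=5
Reversed output: opossumWUD$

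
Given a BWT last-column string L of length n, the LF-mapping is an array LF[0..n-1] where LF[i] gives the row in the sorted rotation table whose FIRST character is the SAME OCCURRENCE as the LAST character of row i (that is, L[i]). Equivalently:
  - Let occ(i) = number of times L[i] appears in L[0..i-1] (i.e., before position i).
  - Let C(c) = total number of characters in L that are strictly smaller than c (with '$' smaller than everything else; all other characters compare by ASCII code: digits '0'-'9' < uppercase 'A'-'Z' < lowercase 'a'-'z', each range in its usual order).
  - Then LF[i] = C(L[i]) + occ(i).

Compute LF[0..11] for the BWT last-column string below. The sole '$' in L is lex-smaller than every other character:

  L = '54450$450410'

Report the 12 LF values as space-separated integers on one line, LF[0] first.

Char counts: '$':1, '0':3, '1':1, '4':4, '5':3
C (first-col start): C('$')=0, C('0')=1, C('1')=4, C('4')=5, C('5')=9
L[0]='5': occ=0, LF[0]=C('5')+0=9+0=9
L[1]='4': occ=0, LF[1]=C('4')+0=5+0=5
L[2]='4': occ=1, LF[2]=C('4')+1=5+1=6
L[3]='5': occ=1, LF[3]=C('5')+1=9+1=10
L[4]='0': occ=0, LF[4]=C('0')+0=1+0=1
L[5]='$': occ=0, LF[5]=C('$')+0=0+0=0
L[6]='4': occ=2, LF[6]=C('4')+2=5+2=7
L[7]='5': occ=2, LF[7]=C('5')+2=9+2=11
L[8]='0': occ=1, LF[8]=C('0')+1=1+1=2
L[9]='4': occ=3, LF[9]=C('4')+3=5+3=8
L[10]='1': occ=0, LF[10]=C('1')+0=4+0=4
L[11]='0': occ=2, LF[11]=C('0')+2=1+2=3

Answer: 9 5 6 10 1 0 7 11 2 8 4 3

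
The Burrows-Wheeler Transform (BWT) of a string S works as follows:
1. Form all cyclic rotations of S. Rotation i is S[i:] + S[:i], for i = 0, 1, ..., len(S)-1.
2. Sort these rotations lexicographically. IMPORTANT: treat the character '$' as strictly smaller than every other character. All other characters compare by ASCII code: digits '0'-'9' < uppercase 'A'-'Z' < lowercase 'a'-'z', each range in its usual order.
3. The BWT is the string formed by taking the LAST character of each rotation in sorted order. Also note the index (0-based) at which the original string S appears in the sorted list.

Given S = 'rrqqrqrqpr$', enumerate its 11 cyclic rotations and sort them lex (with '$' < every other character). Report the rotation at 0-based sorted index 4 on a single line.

All 11 rotations (rotation i = S[i:]+S[:i]):
  rot[0] = rrqqrqrqpr$
  rot[1] = rqqrqrqpr$r
  rot[2] = qqrqrqpr$rr
  rot[3] = qrqrqpr$rrq
  rot[4] = rqrqpr$rrqq
  rot[5] = qrqpr$rrqqr
  rot[6] = rqpr$rrqqrq
  rot[7] = qpr$rrqqrqr
  rot[8] = pr$rrqqrqrq
  rot[9] = r$rrqqrqrqp
  rot[10] = $rrqqrqrqpr
Sorted (with $ < everything):
  sorted[0] = $rrqqrqrqpr
  sorted[1] = pr$rrqqrqrq
  sorted[2] = qpr$rrqqrqr
  sorted[3] = qqrqrqpr$rr
  sorted[4] = qrqpr$rrqqr
  sorted[5] = qrqrqpr$rrq
  sorted[6] = r$rrqqrqrqp
  sorted[7] = rqpr$rrqqrq
  sorted[8] = rqqrqrqpr$r
  sorted[9] = rqrqpr$rrqq
  sorted[10] = rrqqrqrqpr$
sorted[4] = qrqpr$rrqqr

Answer: qrqpr$rrqqr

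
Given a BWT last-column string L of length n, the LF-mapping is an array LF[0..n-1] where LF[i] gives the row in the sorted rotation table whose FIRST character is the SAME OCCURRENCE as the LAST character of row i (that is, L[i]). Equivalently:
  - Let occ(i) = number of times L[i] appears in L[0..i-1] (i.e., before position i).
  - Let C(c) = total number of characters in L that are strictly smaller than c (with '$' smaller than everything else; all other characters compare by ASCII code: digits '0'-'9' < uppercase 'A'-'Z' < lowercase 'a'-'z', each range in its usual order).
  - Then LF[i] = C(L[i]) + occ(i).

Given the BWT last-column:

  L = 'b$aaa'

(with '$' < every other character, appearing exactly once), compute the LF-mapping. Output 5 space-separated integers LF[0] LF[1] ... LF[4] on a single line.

Answer: 4 0 1 2 3

Derivation:
Char counts: '$':1, 'a':3, 'b':1
C (first-col start): C('$')=0, C('a')=1, C('b')=4
L[0]='b': occ=0, LF[0]=C('b')+0=4+0=4
L[1]='$': occ=0, LF[1]=C('$')+0=0+0=0
L[2]='a': occ=0, LF[2]=C('a')+0=1+0=1
L[3]='a': occ=1, LF[3]=C('a')+1=1+1=2
L[4]='a': occ=2, LF[4]=C('a')+2=1+2=3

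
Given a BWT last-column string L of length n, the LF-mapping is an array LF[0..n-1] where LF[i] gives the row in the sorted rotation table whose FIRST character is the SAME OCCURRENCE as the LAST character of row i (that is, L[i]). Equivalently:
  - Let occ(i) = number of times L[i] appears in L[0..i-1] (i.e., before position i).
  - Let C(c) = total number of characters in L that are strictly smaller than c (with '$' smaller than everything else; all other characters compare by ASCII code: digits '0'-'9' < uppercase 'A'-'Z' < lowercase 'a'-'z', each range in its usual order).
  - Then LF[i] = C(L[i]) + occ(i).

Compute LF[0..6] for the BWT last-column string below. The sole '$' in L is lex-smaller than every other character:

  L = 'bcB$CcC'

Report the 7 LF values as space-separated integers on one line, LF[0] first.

Char counts: '$':1, 'B':1, 'C':2, 'b':1, 'c':2
C (first-col start): C('$')=0, C('B')=1, C('C')=2, C('b')=4, C('c')=5
L[0]='b': occ=0, LF[0]=C('b')+0=4+0=4
L[1]='c': occ=0, LF[1]=C('c')+0=5+0=5
L[2]='B': occ=0, LF[2]=C('B')+0=1+0=1
L[3]='$': occ=0, LF[3]=C('$')+0=0+0=0
L[4]='C': occ=0, LF[4]=C('C')+0=2+0=2
L[5]='c': occ=1, LF[5]=C('c')+1=5+1=6
L[6]='C': occ=1, LF[6]=C('C')+1=2+1=3

Answer: 4 5 1 0 2 6 3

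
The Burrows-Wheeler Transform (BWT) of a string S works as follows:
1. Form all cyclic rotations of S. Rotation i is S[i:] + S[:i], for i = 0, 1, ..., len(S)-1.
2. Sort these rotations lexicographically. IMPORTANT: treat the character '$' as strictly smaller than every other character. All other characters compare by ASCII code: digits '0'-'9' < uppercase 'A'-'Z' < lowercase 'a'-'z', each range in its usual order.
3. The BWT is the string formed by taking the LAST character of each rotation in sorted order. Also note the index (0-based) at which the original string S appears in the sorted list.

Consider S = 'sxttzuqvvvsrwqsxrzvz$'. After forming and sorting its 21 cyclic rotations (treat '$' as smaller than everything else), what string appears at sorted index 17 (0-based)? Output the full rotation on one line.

All 21 rotations (rotation i = S[i:]+S[:i]):
  rot[0] = sxttzuqvvvsrwqsxrzvz$
  rot[1] = xttzuqvvvsrwqsxrzvz$s
  rot[2] = ttzuqvvvsrwqsxrzvz$sx
  rot[3] = tzuqvvvsrwqsxrzvz$sxt
  rot[4] = zuqvvvsrwqsxrzvz$sxtt
  rot[5] = uqvvvsrwqsxrzvz$sxttz
  rot[6] = qvvvsrwqsxrzvz$sxttzu
  rot[7] = vvvsrwqsxrzvz$sxttzuq
  rot[8] = vvsrwqsxrzvz$sxttzuqv
  rot[9] = vsrwqsxrzvz$sxttzuqvv
  rot[10] = srwqsxrzvz$sxttzuqvvv
  rot[11] = rwqsxrzvz$sxttzuqvvvs
  rot[12] = wqsxrzvz$sxttzuqvvvsr
  rot[13] = qsxrzvz$sxttzuqvvvsrw
  rot[14] = sxrzvz$sxttzuqvvvsrwq
  rot[15] = xrzvz$sxttzuqvvvsrwqs
  rot[16] = rzvz$sxttzuqvvvsrwqsx
  rot[17] = zvz$sxttzuqvvvsrwqsxr
  rot[18] = vz$sxttzuqvvvsrwqsxrz
  rot[19] = z$sxttzuqvvvsrwqsxrzv
  rot[20] = $sxttzuqvvvsrwqsxrzvz
Sorted (with $ < everything):
  sorted[0] = $sxttzuqvvvsrwqsxrzvz
  sorted[1] = qsxrzvz$sxttzuqvvvsrw
  sorted[2] = qvvvsrwqsxrzvz$sxttzu
  sorted[3] = rwqsxrzvz$sxttzuqvvvs
  sorted[4] = rzvz$sxttzuqvvvsrwqsx
  sorted[5] = srwqsxrzvz$sxttzuqvvv
  sorted[6] = sxrzvz$sxttzuqvvvsrwq
  sorted[7] = sxttzuqvvvsrwqsxrzvz$
  sorted[8] = ttzuqvvvsrwqsxrzvz$sx
  sorted[9] = tzuqvvvsrwqsxrzvz$sxt
  sorted[10] = uqvvvsrwqsxrzvz$sxttz
  sorted[11] = vsrwqsxrzvz$sxttzuqvv
  sorted[12] = vvsrwqsxrzvz$sxttzuqv
  sorted[13] = vvvsrwqsxrzvz$sxttzuq
  sorted[14] = vz$sxttzuqvvvsrwqsxrz
  sorted[15] = wqsxrzvz$sxttzuqvvvsr
  sorted[16] = xrzvz$sxttzuqvvvsrwqs
  sorted[17] = xttzuqvvvsrwqsxrzvz$s
  sorted[18] = z$sxttzuqvvvsrwqsxrzv
  sorted[19] = zuqvvvsrwqsxrzvz$sxtt
  sorted[20] = zvz$sxttzuqvvvsrwqsxr
sorted[17] = xttzuqvvvsrwqsxrzvz$s

Answer: xttzuqvvvsrwqsxrzvz$s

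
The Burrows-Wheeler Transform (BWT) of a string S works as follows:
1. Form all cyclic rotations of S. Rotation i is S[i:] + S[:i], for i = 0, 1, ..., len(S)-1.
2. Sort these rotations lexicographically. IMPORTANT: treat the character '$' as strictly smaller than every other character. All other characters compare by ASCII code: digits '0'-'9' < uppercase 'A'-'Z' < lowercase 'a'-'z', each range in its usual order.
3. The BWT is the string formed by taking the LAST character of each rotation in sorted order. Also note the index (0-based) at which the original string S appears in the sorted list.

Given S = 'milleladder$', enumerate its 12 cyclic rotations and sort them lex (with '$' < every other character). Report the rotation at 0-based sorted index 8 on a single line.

All 12 rotations (rotation i = S[i:]+S[:i]):
  rot[0] = milleladder$
  rot[1] = illeladder$m
  rot[2] = lleladder$mi
  rot[3] = leladder$mil
  rot[4] = eladder$mill
  rot[5] = ladder$mille
  rot[6] = adder$millel
  rot[7] = dder$millela
  rot[8] = der$millelad
  rot[9] = er$milleladd
  rot[10] = r$milleladde
  rot[11] = $milleladder
Sorted (with $ < everything):
  sorted[0] = $milleladder
  sorted[1] = adder$millel
  sorted[2] = dder$millela
  sorted[3] = der$millelad
  sorted[4] = eladder$mill
  sorted[5] = er$milleladd
  sorted[6] = illeladder$m
  sorted[7] = ladder$mille
  sorted[8] = leladder$mil
  sorted[9] = lleladder$mi
  sorted[10] = milleladder$
  sorted[11] = r$milleladde
sorted[8] = leladder$mil

Answer: leladder$mil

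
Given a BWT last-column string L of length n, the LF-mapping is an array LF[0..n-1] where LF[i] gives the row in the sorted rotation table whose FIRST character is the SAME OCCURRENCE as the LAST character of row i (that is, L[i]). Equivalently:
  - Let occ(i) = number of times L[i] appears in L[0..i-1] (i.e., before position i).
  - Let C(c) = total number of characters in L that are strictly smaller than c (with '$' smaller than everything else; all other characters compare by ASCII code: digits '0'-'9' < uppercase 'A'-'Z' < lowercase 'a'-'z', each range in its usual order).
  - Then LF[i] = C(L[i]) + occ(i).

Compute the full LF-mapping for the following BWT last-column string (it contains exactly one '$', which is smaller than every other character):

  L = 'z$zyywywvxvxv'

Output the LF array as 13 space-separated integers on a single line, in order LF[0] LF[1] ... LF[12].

Answer: 11 0 12 8 9 4 10 5 1 6 2 7 3

Derivation:
Char counts: '$':1, 'v':3, 'w':2, 'x':2, 'y':3, 'z':2
C (first-col start): C('$')=0, C('v')=1, C('w')=4, C('x')=6, C('y')=8, C('z')=11
L[0]='z': occ=0, LF[0]=C('z')+0=11+0=11
L[1]='$': occ=0, LF[1]=C('$')+0=0+0=0
L[2]='z': occ=1, LF[2]=C('z')+1=11+1=12
L[3]='y': occ=0, LF[3]=C('y')+0=8+0=8
L[4]='y': occ=1, LF[4]=C('y')+1=8+1=9
L[5]='w': occ=0, LF[5]=C('w')+0=4+0=4
L[6]='y': occ=2, LF[6]=C('y')+2=8+2=10
L[7]='w': occ=1, LF[7]=C('w')+1=4+1=5
L[8]='v': occ=0, LF[8]=C('v')+0=1+0=1
L[9]='x': occ=0, LF[9]=C('x')+0=6+0=6
L[10]='v': occ=1, LF[10]=C('v')+1=1+1=2
L[11]='x': occ=1, LF[11]=C('x')+1=6+1=7
L[12]='v': occ=2, LF[12]=C('v')+2=1+2=3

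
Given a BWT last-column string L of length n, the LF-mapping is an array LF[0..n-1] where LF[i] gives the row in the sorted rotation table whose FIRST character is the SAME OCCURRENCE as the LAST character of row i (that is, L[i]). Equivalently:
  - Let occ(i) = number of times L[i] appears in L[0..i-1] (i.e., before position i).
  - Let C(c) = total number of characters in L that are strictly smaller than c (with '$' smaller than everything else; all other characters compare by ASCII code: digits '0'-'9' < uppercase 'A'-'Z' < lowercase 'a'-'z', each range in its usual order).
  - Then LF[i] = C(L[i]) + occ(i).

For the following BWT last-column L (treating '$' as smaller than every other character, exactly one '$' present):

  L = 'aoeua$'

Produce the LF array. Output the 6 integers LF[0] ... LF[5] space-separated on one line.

Answer: 1 4 3 5 2 0

Derivation:
Char counts: '$':1, 'a':2, 'e':1, 'o':1, 'u':1
C (first-col start): C('$')=0, C('a')=1, C('e')=3, C('o')=4, C('u')=5
L[0]='a': occ=0, LF[0]=C('a')+0=1+0=1
L[1]='o': occ=0, LF[1]=C('o')+0=4+0=4
L[2]='e': occ=0, LF[2]=C('e')+0=3+0=3
L[3]='u': occ=0, LF[3]=C('u')+0=5+0=5
L[4]='a': occ=1, LF[4]=C('a')+1=1+1=2
L[5]='$': occ=0, LF[5]=C('$')+0=0+0=0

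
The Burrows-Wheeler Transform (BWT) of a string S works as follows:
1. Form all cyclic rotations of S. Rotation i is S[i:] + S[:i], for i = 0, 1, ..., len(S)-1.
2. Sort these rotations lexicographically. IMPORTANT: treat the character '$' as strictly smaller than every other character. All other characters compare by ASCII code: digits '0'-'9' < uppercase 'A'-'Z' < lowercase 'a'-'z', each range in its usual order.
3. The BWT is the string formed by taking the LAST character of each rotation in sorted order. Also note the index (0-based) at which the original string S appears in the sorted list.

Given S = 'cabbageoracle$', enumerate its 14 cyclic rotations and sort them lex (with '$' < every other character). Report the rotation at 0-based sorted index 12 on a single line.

All 14 rotations (rotation i = S[i:]+S[:i]):
  rot[0] = cabbageoracle$
  rot[1] = abbageoracle$c
  rot[2] = bbageoracle$ca
  rot[3] = bageoracle$cab
  rot[4] = ageoracle$cabb
  rot[5] = georacle$cabba
  rot[6] = eoracle$cabbag
  rot[7] = oracle$cabbage
  rot[8] = racle$cabbageo
  rot[9] = acle$cabbageor
  rot[10] = cle$cabbageora
  rot[11] = le$cabbageorac
  rot[12] = e$cabbageoracl
  rot[13] = $cabbageoracle
Sorted (with $ < everything):
  sorted[0] = $cabbageoracle
  sorted[1] = abbageoracle$c
  sorted[2] = acle$cabbageor
  sorted[3] = ageoracle$cabb
  sorted[4] = bageoracle$cab
  sorted[5] = bbageoracle$ca
  sorted[6] = cabbageoracle$
  sorted[7] = cle$cabbageora
  sorted[8] = e$cabbageoracl
  sorted[9] = eoracle$cabbag
  sorted[10] = georacle$cabba
  sorted[11] = le$cabbageorac
  sorted[12] = oracle$cabbage
  sorted[13] = racle$cabbageo
sorted[12] = oracle$cabbage

Answer: oracle$cabbage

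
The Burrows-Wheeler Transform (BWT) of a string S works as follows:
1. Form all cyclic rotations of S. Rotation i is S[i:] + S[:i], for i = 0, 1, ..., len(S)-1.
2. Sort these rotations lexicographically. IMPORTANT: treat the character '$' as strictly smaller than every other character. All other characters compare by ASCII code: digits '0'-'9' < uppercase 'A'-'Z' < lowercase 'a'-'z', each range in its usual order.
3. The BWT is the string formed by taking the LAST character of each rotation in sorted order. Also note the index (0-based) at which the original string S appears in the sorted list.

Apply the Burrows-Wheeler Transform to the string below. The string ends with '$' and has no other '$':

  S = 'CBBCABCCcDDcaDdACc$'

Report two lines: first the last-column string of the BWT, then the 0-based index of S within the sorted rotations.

Answer: cCdCBAB$BACcDacCCDD
7

Derivation:
All 19 rotations (rotation i = S[i:]+S[:i]):
  rot[0] = CBBCABCCcDDcaDdACc$
  rot[1] = BBCABCCcDDcaDdACc$C
  rot[2] = BCABCCcDDcaDdACc$CB
  rot[3] = CABCCcDDcaDdACc$CBB
  rot[4] = ABCCcDDcaDdACc$CBBC
  rot[5] = BCCcDDcaDdACc$CBBCA
  rot[6] = CCcDDcaDdACc$CBBCAB
  rot[7] = CcDDcaDdACc$CBBCABC
  rot[8] = cDDcaDdACc$CBBCABCC
  rot[9] = DDcaDdACc$CBBCABCCc
  rot[10] = DcaDdACc$CBBCABCCcD
  rot[11] = caDdACc$CBBCABCCcDD
  rot[12] = aDdACc$CBBCABCCcDDc
  rot[13] = DdACc$CBBCABCCcDDca
  rot[14] = dACc$CBBCABCCcDDcaD
  rot[15] = ACc$CBBCABCCcDDcaDd
  rot[16] = Cc$CBBCABCCcDDcaDdA
  rot[17] = c$CBBCABCCcDDcaDdAC
  rot[18] = $CBBCABCCcDDcaDdACc
Sorted (with $ < everything):
  sorted[0] = $CBBCABCCcDDcaDdACc  (last char: 'c')
  sorted[1] = ABCCcDDcaDdACc$CBBC  (last char: 'C')
  sorted[2] = ACc$CBBCABCCcDDcaDd  (last char: 'd')
  sorted[3] = BBCABCCcDDcaDdACc$C  (last char: 'C')
  sorted[4] = BCABCCcDDcaDdACc$CB  (last char: 'B')
  sorted[5] = BCCcDDcaDdACc$CBBCA  (last char: 'A')
  sorted[6] = CABCCcDDcaDdACc$CBB  (last char: 'B')
  sorted[7] = CBBCABCCcDDcaDdACc$  (last char: '$')
  sorted[8] = CCcDDcaDdACc$CBBCAB  (last char: 'B')
  sorted[9] = Cc$CBBCABCCcDDcaDdA  (last char: 'A')
  sorted[10] = CcDDcaDdACc$CBBCABC  (last char: 'C')
  sorted[11] = DDcaDdACc$CBBCABCCc  (last char: 'c')
  sorted[12] = DcaDdACc$CBBCABCCcD  (last char: 'D')
  sorted[13] = DdACc$CBBCABCCcDDca  (last char: 'a')
  sorted[14] = aDdACc$CBBCABCCcDDc  (last char: 'c')
  sorted[15] = c$CBBCABCCcDDcaDdAC  (last char: 'C')
  sorted[16] = cDDcaDdACc$CBBCABCC  (last char: 'C')
  sorted[17] = caDdACc$CBBCABCCcDD  (last char: 'D')
  sorted[18] = dACc$CBBCABCCcDDcaD  (last char: 'D')
Last column: cCdCBAB$BACcDacCCDD
Original string S is at sorted index 7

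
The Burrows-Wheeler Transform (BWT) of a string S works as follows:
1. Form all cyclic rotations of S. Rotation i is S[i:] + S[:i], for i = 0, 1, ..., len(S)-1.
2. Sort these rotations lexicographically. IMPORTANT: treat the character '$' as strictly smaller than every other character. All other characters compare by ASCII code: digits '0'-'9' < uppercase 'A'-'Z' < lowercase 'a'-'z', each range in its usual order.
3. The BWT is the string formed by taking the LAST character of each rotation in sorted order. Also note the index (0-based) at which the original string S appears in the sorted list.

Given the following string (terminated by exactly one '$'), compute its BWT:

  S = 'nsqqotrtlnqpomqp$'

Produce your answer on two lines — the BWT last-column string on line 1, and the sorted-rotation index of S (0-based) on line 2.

Answer: ptol$pqqqqmnstnro
4

Derivation:
All 17 rotations (rotation i = S[i:]+S[:i]):
  rot[0] = nsqqotrtlnqpomqp$
  rot[1] = sqqotrtlnqpomqp$n
  rot[2] = qqotrtlnqpomqp$ns
  rot[3] = qotrtlnqpomqp$nsq
  rot[4] = otrtlnqpomqp$nsqq
  rot[5] = trtlnqpomqp$nsqqo
  rot[6] = rtlnqpomqp$nsqqot
  rot[7] = tlnqpomqp$nsqqotr
  rot[8] = lnqpomqp$nsqqotrt
  rot[9] = nqpomqp$nsqqotrtl
  rot[10] = qpomqp$nsqqotrtln
  rot[11] = pomqp$nsqqotrtlnq
  rot[12] = omqp$nsqqotrtlnqp
  rot[13] = mqp$nsqqotrtlnqpo
  rot[14] = qp$nsqqotrtlnqpom
  rot[15] = p$nsqqotrtlnqpomq
  rot[16] = $nsqqotrtlnqpomqp
Sorted (with $ < everything):
  sorted[0] = $nsqqotrtlnqpomqp  (last char: 'p')
  sorted[1] = lnqpomqp$nsqqotrt  (last char: 't')
  sorted[2] = mqp$nsqqotrtlnqpo  (last char: 'o')
  sorted[3] = nqpomqp$nsqqotrtl  (last char: 'l')
  sorted[4] = nsqqotrtlnqpomqp$  (last char: '$')
  sorted[5] = omqp$nsqqotrtlnqp  (last char: 'p')
  sorted[6] = otrtlnqpomqp$nsqq  (last char: 'q')
  sorted[7] = p$nsqqotrtlnqpomq  (last char: 'q')
  sorted[8] = pomqp$nsqqotrtlnq  (last char: 'q')
  sorted[9] = qotrtlnqpomqp$nsq  (last char: 'q')
  sorted[10] = qp$nsqqotrtlnqpom  (last char: 'm')
  sorted[11] = qpomqp$nsqqotrtln  (last char: 'n')
  sorted[12] = qqotrtlnqpomqp$ns  (last char: 's')
  sorted[13] = rtlnqpomqp$nsqqot  (last char: 't')
  sorted[14] = sqqotrtlnqpomqp$n  (last char: 'n')
  sorted[15] = tlnqpomqp$nsqqotr  (last char: 'r')
  sorted[16] = trtlnqpomqp$nsqqo  (last char: 'o')
Last column: ptol$pqqqqmnstnro
Original string S is at sorted index 4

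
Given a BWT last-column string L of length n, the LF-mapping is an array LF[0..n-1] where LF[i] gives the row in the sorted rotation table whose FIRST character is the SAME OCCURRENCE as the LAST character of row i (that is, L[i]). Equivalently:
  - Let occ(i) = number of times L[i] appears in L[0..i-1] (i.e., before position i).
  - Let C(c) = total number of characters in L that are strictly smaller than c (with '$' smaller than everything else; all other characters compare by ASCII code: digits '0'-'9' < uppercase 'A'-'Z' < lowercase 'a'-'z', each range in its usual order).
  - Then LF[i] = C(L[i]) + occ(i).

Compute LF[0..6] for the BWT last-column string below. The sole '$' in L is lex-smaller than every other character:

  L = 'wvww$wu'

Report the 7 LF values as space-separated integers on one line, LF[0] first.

Char counts: '$':1, 'u':1, 'v':1, 'w':4
C (first-col start): C('$')=0, C('u')=1, C('v')=2, C('w')=3
L[0]='w': occ=0, LF[0]=C('w')+0=3+0=3
L[1]='v': occ=0, LF[1]=C('v')+0=2+0=2
L[2]='w': occ=1, LF[2]=C('w')+1=3+1=4
L[3]='w': occ=2, LF[3]=C('w')+2=3+2=5
L[4]='$': occ=0, LF[4]=C('$')+0=0+0=0
L[5]='w': occ=3, LF[5]=C('w')+3=3+3=6
L[6]='u': occ=0, LF[6]=C('u')+0=1+0=1

Answer: 3 2 4 5 0 6 1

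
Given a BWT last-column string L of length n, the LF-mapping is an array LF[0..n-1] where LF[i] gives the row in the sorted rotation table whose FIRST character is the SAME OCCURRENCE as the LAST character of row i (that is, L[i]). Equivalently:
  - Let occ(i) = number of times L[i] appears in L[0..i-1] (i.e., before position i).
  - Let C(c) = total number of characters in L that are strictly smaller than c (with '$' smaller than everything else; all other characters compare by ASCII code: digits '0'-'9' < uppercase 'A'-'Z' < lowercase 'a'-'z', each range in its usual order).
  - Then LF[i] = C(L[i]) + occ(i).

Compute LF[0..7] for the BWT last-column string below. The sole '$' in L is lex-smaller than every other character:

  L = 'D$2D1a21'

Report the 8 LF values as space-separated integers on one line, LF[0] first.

Char counts: '$':1, '1':2, '2':2, 'D':2, 'a':1
C (first-col start): C('$')=0, C('1')=1, C('2')=3, C('D')=5, C('a')=7
L[0]='D': occ=0, LF[0]=C('D')+0=5+0=5
L[1]='$': occ=0, LF[1]=C('$')+0=0+0=0
L[2]='2': occ=0, LF[2]=C('2')+0=3+0=3
L[3]='D': occ=1, LF[3]=C('D')+1=5+1=6
L[4]='1': occ=0, LF[4]=C('1')+0=1+0=1
L[5]='a': occ=0, LF[5]=C('a')+0=7+0=7
L[6]='2': occ=1, LF[6]=C('2')+1=3+1=4
L[7]='1': occ=1, LF[7]=C('1')+1=1+1=2

Answer: 5 0 3 6 1 7 4 2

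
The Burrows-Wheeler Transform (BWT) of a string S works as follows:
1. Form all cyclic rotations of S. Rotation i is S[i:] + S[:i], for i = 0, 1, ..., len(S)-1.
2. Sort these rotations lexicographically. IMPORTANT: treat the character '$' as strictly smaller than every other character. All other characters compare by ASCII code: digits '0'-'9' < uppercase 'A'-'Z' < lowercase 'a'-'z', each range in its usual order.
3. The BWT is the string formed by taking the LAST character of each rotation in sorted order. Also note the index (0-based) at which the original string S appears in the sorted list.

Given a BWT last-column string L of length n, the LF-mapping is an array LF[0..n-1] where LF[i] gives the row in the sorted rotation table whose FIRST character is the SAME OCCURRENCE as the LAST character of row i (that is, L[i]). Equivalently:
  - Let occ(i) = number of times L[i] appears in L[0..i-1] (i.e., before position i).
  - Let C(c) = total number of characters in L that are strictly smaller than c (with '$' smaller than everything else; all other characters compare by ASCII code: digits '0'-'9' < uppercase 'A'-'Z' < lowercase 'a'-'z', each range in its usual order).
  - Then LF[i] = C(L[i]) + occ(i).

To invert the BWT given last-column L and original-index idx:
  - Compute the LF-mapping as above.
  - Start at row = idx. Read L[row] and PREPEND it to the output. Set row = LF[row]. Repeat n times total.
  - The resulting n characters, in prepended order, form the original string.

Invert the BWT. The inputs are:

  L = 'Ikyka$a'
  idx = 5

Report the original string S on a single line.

Answer: kayakI$

Derivation:
LF mapping: 1 4 6 5 2 0 3
Walk LF starting at row 5, prepending L[row]:
  step 1: row=5, L[5]='$', prepend. Next row=LF[5]=0
  step 2: row=0, L[0]='I', prepend. Next row=LF[0]=1
  step 3: row=1, L[1]='k', prepend. Next row=LF[1]=4
  step 4: row=4, L[4]='a', prepend. Next row=LF[4]=2
  step 5: row=2, L[2]='y', prepend. Next row=LF[2]=6
  step 6: row=6, L[6]='a', prepend. Next row=LF[6]=3
  step 7: row=3, L[3]='k', prepend. Next row=LF[3]=5
Reversed output: kayakI$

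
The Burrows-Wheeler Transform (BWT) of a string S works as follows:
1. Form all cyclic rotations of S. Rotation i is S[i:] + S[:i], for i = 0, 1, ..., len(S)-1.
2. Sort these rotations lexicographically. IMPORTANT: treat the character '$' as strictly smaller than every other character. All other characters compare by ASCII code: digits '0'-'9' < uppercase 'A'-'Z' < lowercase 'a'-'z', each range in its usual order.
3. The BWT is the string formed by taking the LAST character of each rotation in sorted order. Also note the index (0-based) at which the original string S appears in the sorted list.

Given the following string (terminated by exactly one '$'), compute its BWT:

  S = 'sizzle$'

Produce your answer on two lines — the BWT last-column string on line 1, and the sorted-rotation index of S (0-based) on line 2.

All 7 rotations (rotation i = S[i:]+S[:i]):
  rot[0] = sizzle$
  rot[1] = izzle$s
  rot[2] = zzle$si
  rot[3] = zle$siz
  rot[4] = le$sizz
  rot[5] = e$sizzl
  rot[6] = $sizzle
Sorted (with $ < everything):
  sorted[0] = $sizzle  (last char: 'e')
  sorted[1] = e$sizzl  (last char: 'l')
  sorted[2] = izzle$s  (last char: 's')
  sorted[3] = le$sizz  (last char: 'z')
  sorted[4] = sizzle$  (last char: '$')
  sorted[5] = zle$siz  (last char: 'z')
  sorted[6] = zzle$si  (last char: 'i')
Last column: elsz$zi
Original string S is at sorted index 4

Answer: elsz$zi
4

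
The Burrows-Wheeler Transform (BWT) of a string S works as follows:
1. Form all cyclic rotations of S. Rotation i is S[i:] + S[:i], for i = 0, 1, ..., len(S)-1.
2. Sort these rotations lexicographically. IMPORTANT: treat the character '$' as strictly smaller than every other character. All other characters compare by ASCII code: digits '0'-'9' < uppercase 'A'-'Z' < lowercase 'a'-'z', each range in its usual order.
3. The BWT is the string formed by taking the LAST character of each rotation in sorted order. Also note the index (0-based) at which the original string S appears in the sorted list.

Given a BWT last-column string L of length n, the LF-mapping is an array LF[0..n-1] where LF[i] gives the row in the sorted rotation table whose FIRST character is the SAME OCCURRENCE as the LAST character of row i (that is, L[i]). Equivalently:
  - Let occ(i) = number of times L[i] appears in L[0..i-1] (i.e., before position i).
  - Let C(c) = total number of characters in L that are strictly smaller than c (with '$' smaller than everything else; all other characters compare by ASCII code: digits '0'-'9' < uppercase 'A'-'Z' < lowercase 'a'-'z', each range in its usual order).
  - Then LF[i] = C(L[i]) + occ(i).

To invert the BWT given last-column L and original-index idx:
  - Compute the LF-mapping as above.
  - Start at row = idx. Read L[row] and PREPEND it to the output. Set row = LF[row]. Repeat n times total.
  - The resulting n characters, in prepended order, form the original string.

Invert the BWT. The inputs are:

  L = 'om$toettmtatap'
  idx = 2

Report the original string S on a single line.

LF mapping: 6 4 0 9 7 3 10 11 5 12 1 13 2 8
Walk LF starting at row 2, prepending L[row]:
  step 1: row=2, L[2]='$', prepend. Next row=LF[2]=0
  step 2: row=0, L[0]='o', prepend. Next row=LF[0]=6
  step 3: row=6, L[6]='t', prepend. Next row=LF[6]=10
  step 4: row=10, L[10]='a', prepend. Next row=LF[10]=1
  step 5: row=1, L[1]='m', prepend. Next row=LF[1]=4
  step 6: row=4, L[4]='o', prepend. Next row=LF[4]=7
  step 7: row=7, L[7]='t', prepend. Next row=LF[7]=11
  step 8: row=11, L[11]='t', prepend. Next row=LF[11]=13
  step 9: row=13, L[13]='p', prepend. Next row=LF[13]=8
  step 10: row=8, L[8]='m', prepend. Next row=LF[8]=5
  step 11: row=5, L[5]='e', prepend. Next row=LF[5]=3
  step 12: row=3, L[3]='t', prepend. Next row=LF[3]=9
  step 13: row=9, L[9]='t', prepend. Next row=LF[9]=12
  step 14: row=12, L[12]='a', prepend. Next row=LF[12]=2
Reversed output: attempttomato$

Answer: attempttomato$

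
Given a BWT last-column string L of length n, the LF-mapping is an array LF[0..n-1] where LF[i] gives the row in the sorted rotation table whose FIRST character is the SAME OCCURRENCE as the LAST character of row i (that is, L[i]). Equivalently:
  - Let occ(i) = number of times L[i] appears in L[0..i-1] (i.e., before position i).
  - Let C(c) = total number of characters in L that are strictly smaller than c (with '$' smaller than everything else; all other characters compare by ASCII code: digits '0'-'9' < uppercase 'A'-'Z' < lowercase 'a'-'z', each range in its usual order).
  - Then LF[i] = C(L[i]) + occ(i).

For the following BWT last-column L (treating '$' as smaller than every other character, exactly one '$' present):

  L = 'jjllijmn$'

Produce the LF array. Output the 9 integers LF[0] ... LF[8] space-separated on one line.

Answer: 2 3 5 6 1 4 7 8 0

Derivation:
Char counts: '$':1, 'i':1, 'j':3, 'l':2, 'm':1, 'n':1
C (first-col start): C('$')=0, C('i')=1, C('j')=2, C('l')=5, C('m')=7, C('n')=8
L[0]='j': occ=0, LF[0]=C('j')+0=2+0=2
L[1]='j': occ=1, LF[1]=C('j')+1=2+1=3
L[2]='l': occ=0, LF[2]=C('l')+0=5+0=5
L[3]='l': occ=1, LF[3]=C('l')+1=5+1=6
L[4]='i': occ=0, LF[4]=C('i')+0=1+0=1
L[5]='j': occ=2, LF[5]=C('j')+2=2+2=4
L[6]='m': occ=0, LF[6]=C('m')+0=7+0=7
L[7]='n': occ=0, LF[7]=C('n')+0=8+0=8
L[8]='$': occ=0, LF[8]=C('$')+0=0+0=0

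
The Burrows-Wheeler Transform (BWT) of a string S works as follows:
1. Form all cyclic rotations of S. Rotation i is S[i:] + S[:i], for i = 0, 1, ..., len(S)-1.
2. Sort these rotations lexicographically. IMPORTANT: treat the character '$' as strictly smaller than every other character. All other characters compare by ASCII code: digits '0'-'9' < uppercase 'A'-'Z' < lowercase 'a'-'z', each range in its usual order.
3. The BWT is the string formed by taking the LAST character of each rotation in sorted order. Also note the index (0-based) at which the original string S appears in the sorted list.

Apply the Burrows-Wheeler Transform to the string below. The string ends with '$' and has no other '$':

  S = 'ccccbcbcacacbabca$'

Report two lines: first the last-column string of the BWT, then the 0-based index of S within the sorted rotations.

All 18 rotations (rotation i = S[i:]+S[:i]):
  rot[0] = ccccbcbcacacbabca$
  rot[1] = cccbcbcacacbabca$c
  rot[2] = ccbcbcacacbabca$cc
  rot[3] = cbcbcacacbabca$ccc
  rot[4] = bcbcacacbabca$cccc
  rot[5] = cbcacacbabca$ccccb
  rot[6] = bcacacbabca$ccccbc
  rot[7] = cacacbabca$ccccbcb
  rot[8] = acacbabca$ccccbcbc
  rot[9] = cacbabca$ccccbcbca
  rot[10] = acbabca$ccccbcbcac
  rot[11] = cbabca$ccccbcbcaca
  rot[12] = babca$ccccbcbcacac
  rot[13] = abca$ccccbcbcacacb
  rot[14] = bca$ccccbcbcacacba
  rot[15] = ca$ccccbcbcacacbab
  rot[16] = a$ccccbcbcacacbabc
  rot[17] = $ccccbcbcacacbabca
Sorted (with $ < everything):
  sorted[0] = $ccccbcbcacacbabca  (last char: 'a')
  sorted[1] = a$ccccbcbcacacbabc  (last char: 'c')
  sorted[2] = abca$ccccbcbcacacb  (last char: 'b')
  sorted[3] = acacbabca$ccccbcbc  (last char: 'c')
  sorted[4] = acbabca$ccccbcbcac  (last char: 'c')
  sorted[5] = babca$ccccbcbcacac  (last char: 'c')
  sorted[6] = bca$ccccbcbcacacba  (last char: 'a')
  sorted[7] = bcacacbabca$ccccbc  (last char: 'c')
  sorted[8] = bcbcacacbabca$cccc  (last char: 'c')
  sorted[9] = ca$ccccbcbcacacbab  (last char: 'b')
  sorted[10] = cacacbabca$ccccbcb  (last char: 'b')
  sorted[11] = cacbabca$ccccbcbca  (last char: 'a')
  sorted[12] = cbabca$ccccbcbcaca  (last char: 'a')
  sorted[13] = cbcacacbabca$ccccb  (last char: 'b')
  sorted[14] = cbcbcacacbabca$ccc  (last char: 'c')
  sorted[15] = ccbcbcacacbabca$cc  (last char: 'c')
  sorted[16] = cccbcbcacacbabca$c  (last char: 'c')
  sorted[17] = ccccbcbcacacbabca$  (last char: '$')
Last column: acbcccaccbbaabccc$
Original string S is at sorted index 17

Answer: acbcccaccbbaabccc$
17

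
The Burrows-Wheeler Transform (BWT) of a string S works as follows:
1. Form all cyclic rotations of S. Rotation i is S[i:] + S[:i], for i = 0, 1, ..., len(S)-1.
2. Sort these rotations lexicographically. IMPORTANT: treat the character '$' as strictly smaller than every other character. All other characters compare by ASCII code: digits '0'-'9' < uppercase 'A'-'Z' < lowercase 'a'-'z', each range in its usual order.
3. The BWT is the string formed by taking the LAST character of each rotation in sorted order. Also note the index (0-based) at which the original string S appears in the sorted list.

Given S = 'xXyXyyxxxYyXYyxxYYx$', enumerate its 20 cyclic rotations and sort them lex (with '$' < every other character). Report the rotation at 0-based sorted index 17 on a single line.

All 20 rotations (rotation i = S[i:]+S[:i]):
  rot[0] = xXyXyyxxxYyXYyxxYYx$
  rot[1] = XyXyyxxxYyXYyxxYYx$x
  rot[2] = yXyyxxxYyXYyxxYYx$xX
  rot[3] = XyyxxxYyXYyxxYYx$xXy
  rot[4] = yyxxxYyXYyxxYYx$xXyX
  rot[5] = yxxxYyXYyxxYYx$xXyXy
  rot[6] = xxxYyXYyxxYYx$xXyXyy
  rot[7] = xxYyXYyxxYYx$xXyXyyx
  rot[8] = xYyXYyxxYYx$xXyXyyxx
  rot[9] = YyXYyxxYYx$xXyXyyxxx
  rot[10] = yXYyxxYYx$xXyXyyxxxY
  rot[11] = XYyxxYYx$xXyXyyxxxYy
  rot[12] = YyxxYYx$xXyXyyxxxYyX
  rot[13] = yxxYYx$xXyXyyxxxYyXY
  rot[14] = xxYYx$xXyXyyxxxYyXYy
  rot[15] = xYYx$xXyXyyxxxYyXYyx
  rot[16] = YYx$xXyXyyxxxYyXYyxx
  rot[17] = Yx$xXyXyyxxxYyXYyxxY
  rot[18] = x$xXyXyyxxxYyXYyxxYY
  rot[19] = $xXyXyyxxxYyXYyxxYYx
Sorted (with $ < everything):
  sorted[0] = $xXyXyyxxxYyXYyxxYYx
  sorted[1] = XYyxxYYx$xXyXyyxxxYy
  sorted[2] = XyXyyxxxYyXYyxxYYx$x
  sorted[3] = XyyxxxYyXYyxxYYx$xXy
  sorted[4] = YYx$xXyXyyxxxYyXYyxx
  sorted[5] = Yx$xXyXyyxxxYyXYyxxY
  sorted[6] = YyXYyxxYYx$xXyXyyxxx
  sorted[7] = YyxxYYx$xXyXyyxxxYyX
  sorted[8] = x$xXyXyyxxxYyXYyxxYY
  sorted[9] = xXyXyyxxxYyXYyxxYYx$
  sorted[10] = xYYx$xXyXyyxxxYyXYyx
  sorted[11] = xYyXYyxxYYx$xXyXyyxx
  sorted[12] = xxYYx$xXyXyyxxxYyXYy
  sorted[13] = xxYyXYyxxYYx$xXyXyyx
  sorted[14] = xxxYyXYyxxYYx$xXyXyy
  sorted[15] = yXYyxxYYx$xXyXyyxxxY
  sorted[16] = yXyyxxxYyXYyxxYYx$xX
  sorted[17] = yxxYYx$xXyXyyxxxYyXY
  sorted[18] = yxxxYyXYyxxYYx$xXyXy
  sorted[19] = yyxxxYyXYyxxYYx$xXyX
sorted[17] = yxxYYx$xXyXyyxxxYyXY

Answer: yxxYYx$xXyXyyxxxYyXY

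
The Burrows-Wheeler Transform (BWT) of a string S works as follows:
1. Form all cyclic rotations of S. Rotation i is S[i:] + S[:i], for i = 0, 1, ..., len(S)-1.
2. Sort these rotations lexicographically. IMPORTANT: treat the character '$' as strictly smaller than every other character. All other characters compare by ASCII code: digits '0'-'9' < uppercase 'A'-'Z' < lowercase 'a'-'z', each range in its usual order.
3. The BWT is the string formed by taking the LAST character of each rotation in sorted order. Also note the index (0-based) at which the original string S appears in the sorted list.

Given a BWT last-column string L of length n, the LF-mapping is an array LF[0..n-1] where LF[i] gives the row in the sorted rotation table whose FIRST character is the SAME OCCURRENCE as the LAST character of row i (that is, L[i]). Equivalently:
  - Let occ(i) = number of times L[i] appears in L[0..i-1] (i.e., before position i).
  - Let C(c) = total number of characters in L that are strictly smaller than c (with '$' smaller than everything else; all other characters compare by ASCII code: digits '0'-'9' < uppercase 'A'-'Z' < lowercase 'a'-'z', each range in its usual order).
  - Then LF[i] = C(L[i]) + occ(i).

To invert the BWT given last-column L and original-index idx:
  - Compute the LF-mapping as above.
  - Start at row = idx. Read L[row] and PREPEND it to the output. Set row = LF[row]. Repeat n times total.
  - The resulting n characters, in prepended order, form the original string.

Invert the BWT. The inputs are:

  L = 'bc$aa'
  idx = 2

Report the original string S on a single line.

Answer: acab$

Derivation:
LF mapping: 3 4 0 1 2
Walk LF starting at row 2, prepending L[row]:
  step 1: row=2, L[2]='$', prepend. Next row=LF[2]=0
  step 2: row=0, L[0]='b', prepend. Next row=LF[0]=3
  step 3: row=3, L[3]='a', prepend. Next row=LF[3]=1
  step 4: row=1, L[1]='c', prepend. Next row=LF[1]=4
  step 5: row=4, L[4]='a', prepend. Next row=LF[4]=2
Reversed output: acab$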